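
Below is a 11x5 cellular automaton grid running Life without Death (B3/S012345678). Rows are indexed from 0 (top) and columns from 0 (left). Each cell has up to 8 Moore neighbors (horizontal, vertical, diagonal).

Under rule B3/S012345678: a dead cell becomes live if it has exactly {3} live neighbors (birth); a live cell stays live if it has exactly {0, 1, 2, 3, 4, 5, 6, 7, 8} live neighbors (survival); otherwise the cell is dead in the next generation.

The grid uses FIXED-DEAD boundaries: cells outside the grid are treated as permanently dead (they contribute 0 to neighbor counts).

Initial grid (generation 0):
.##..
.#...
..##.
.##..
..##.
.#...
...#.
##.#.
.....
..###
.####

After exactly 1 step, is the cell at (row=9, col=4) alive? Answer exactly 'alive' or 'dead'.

Simulating step by step:
Generation 0 (given above): 21 live cells
Generation 1: 29 live cells
.##..
.#.#.
..##.
.##..
..##.
.#.#.
##.#.
####.
.#..#
.####
.####

Cell (9,4) at generation 1: 1 -> alive

Answer: alive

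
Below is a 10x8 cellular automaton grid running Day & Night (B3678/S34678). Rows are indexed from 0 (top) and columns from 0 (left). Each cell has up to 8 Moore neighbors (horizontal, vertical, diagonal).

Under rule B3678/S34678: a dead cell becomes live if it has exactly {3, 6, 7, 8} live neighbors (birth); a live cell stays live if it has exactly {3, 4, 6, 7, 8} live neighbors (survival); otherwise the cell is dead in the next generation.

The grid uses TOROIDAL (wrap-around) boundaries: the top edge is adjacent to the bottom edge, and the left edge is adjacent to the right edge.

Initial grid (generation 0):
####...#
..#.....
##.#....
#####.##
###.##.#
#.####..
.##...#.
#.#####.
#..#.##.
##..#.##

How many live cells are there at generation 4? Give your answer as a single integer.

Simulating step by step:
Generation 0 (given above): 45 live cells
Generation 1: 42 live cells
..##..##
.#.....#
#.###...
###.#.#.
#####...
##..##..
#..####.
..###.#.
#..###.#
#...#.##
Generation 2: 41 live cells
.#...##.
.#..#.##
####.#..
#####...
.#..#...
#..##.#.
....###.
#######.
###.....
###.#..#
Generation 3: 49 live cells
##.####.
.#.##.##
.##..##.
###.##..
.#.##..#
...###.#
#..####.
#.###.#.
####..#.
.###.###
Generation 4: 41 live cells
.##.####
.###.#.#
......#.
#...##.#
.#..#...
....#..#
.#.####.
##.#.###
####..##
###.#...
Population at generation 4: 41

Answer: 41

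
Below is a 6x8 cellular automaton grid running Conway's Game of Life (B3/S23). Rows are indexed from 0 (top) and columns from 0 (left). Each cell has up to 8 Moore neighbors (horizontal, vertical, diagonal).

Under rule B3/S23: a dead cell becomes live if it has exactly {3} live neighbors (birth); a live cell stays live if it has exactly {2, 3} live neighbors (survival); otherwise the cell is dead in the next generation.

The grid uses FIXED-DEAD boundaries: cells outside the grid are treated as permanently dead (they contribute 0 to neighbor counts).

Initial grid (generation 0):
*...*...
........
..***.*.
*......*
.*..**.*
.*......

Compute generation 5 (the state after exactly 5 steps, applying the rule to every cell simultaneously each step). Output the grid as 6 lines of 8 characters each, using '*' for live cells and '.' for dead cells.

Answer: ........
........
..***...
........
........
........

Derivation:
Simulating step by step:
Generation 0 (given above): 13 live cells
Generation 1: 9 live cells
........
....**..
...*....
.**....*
**....*.
........
Generation 2: 10 live cells
........
....*...
..***...
***.....
***.....
........
Generation 3: 7 live cells
........
....*...
..*.*...
*.......
*.*.....
.*......
Generation 4: 5 live cells
........
...*....
...*....
...*....
*.......
.*......
Generation 5: 3 live cells
(generation 5 grid is the final answer)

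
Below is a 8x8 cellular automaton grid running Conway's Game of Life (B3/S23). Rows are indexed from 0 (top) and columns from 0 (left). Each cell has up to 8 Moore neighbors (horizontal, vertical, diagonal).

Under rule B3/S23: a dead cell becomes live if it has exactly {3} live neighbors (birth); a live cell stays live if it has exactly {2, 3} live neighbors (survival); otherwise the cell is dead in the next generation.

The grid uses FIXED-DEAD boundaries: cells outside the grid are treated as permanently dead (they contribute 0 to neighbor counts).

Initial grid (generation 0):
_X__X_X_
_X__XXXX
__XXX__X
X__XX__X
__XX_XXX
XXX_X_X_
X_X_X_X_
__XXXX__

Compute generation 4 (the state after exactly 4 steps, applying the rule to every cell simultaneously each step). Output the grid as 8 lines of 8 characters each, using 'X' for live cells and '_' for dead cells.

Simulating step by step:
Generation 0 (given above): 34 live cells
Generation 1: 20 live cells
____X_XX
_X_____X
_XX____X
_X_____X
X______X
X___X___
X_____X_
_XX_XX__
Generation 2: 24 live cells
______XX
_XX____X
XXX___XX
XXX___XX
XX______
XX______
X__XX___
_X___X__
Generation 3: 12 live cells
______XX
X_X_____
___X____
______XX
________
__X_____
X_X_X___
____X___
Generation 4: 4 live cells
(generation 4 grid is the final answer)

Answer: ________
________
________
________
________
_X_X____
_X______
___X____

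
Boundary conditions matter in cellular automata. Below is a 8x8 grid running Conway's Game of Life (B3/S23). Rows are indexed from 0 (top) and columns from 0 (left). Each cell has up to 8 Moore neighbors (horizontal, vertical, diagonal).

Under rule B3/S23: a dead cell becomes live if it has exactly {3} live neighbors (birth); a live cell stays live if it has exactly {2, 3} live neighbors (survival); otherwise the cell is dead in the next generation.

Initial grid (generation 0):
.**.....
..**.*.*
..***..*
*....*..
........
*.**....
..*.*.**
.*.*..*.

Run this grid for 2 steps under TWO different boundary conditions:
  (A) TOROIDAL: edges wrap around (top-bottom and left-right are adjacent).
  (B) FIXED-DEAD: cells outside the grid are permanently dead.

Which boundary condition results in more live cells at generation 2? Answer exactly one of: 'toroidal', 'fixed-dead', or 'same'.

Under TOROIDAL boundary, generation 2:
..*.*...
..*...*.
********
...**...
**..*...
.*****.*
........
..**....
Population = 25

Under FIXED-DEAD boundary, generation 2:
..*.....
...*....
..****..
.*.**...
.*..*...
.******.
.*.....*
...*...*
Population = 21

Comparison: toroidal=25, fixed-dead=21 -> toroidal

Answer: toroidal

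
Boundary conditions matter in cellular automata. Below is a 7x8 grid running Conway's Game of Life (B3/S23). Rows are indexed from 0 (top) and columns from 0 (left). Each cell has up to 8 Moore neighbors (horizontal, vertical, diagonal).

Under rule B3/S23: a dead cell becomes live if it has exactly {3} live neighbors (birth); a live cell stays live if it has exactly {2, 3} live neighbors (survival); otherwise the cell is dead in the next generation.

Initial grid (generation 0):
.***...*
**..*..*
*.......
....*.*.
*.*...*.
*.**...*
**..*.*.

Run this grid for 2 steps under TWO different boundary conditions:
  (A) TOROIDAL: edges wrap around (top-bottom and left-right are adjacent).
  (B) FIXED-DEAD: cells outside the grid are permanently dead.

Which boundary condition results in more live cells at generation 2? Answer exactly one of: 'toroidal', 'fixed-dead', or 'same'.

Under TOROIDAL boundary, generation 2:
...*..**
*.**...*
***.*.*.
..*.**.*
..**...*
.***....
..*....*
Population = 24

Under FIXED-DEAD boundary, generation 2:
****....
...**...
***.*...
***.**..
..**...*
*....*.*
*..**.*.
Population = 25

Comparison: toroidal=24, fixed-dead=25 -> fixed-dead

Answer: fixed-dead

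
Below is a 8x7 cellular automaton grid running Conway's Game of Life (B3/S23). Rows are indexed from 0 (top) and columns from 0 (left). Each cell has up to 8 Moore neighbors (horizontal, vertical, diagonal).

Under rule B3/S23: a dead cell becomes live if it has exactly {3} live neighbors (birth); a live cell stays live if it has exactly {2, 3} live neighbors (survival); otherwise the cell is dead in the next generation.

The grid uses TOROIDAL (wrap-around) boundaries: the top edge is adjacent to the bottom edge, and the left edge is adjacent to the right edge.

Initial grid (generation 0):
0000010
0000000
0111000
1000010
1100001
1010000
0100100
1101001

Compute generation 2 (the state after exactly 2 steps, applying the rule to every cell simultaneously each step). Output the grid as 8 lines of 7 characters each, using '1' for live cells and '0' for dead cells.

Answer: 0011000
1010000
0110000
0000000
0000000
0000000
0001100
0111100

Derivation:
Simulating step by step:
Generation 0 (given above): 17 live cells
Generation 1: 15 live cells
1000001
0010000
0110000
0000000
0000000
0010001
0001001
1110111
Generation 2: 12 live cells
(generation 2 grid is the final answer)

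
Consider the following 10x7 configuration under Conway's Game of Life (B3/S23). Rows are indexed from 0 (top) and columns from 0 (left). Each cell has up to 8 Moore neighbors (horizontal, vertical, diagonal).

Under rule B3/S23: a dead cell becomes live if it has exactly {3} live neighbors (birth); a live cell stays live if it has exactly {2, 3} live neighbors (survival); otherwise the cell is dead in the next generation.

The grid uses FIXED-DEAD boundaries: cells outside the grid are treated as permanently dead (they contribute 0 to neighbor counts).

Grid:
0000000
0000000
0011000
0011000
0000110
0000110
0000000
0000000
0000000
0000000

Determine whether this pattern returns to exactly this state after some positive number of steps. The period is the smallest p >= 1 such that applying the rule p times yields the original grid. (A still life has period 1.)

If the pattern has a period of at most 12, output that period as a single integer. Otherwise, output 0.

Answer: 2

Derivation:
Simulating and comparing each generation to the original:
Gen 0 (original, given above): 8 live cells
Gen 1: 6 live cells, differs from original
Gen 2: 8 live cells, MATCHES original -> period = 2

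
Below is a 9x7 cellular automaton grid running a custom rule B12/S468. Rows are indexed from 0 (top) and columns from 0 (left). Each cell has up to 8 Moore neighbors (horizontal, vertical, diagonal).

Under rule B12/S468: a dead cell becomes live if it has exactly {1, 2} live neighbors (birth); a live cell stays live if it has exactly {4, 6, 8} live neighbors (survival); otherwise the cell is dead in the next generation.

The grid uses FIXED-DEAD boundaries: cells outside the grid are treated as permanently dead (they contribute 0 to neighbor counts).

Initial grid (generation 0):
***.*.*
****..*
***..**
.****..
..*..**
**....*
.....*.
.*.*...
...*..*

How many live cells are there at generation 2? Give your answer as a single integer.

Answer: 20

Derivation:
Simulating step by step:
Generation 0 (given above): 30 live cells
Generation 1: 20 live cells
..*....
.***...
*......
...*...
..*....
..***..
...**.*
*....**
**..**.
Generation 2: 20 live cells
*...*..
*...*..
....*..
***.*..
.*...*.
.*....*
**.**..
..*....
..**...
Population at generation 2: 20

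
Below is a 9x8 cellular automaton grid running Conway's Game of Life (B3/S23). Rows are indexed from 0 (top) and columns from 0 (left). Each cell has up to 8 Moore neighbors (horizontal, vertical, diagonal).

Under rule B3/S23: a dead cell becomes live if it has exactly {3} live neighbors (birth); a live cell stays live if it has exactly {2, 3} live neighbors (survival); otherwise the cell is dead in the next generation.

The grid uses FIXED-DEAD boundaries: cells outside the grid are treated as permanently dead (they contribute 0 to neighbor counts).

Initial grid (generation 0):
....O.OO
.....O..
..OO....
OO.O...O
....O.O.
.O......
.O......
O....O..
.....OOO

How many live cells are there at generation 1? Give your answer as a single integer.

Answer: 21

Derivation:
Simulating step by step:
Generation 0 (given above): 19 live cells
Generation 1: 21 live cells
.....OO.
...OOOO.
.OOOO...
.O.OO...
OOO.....
........
OO......
.....O..
.....OO.
Population at generation 1: 21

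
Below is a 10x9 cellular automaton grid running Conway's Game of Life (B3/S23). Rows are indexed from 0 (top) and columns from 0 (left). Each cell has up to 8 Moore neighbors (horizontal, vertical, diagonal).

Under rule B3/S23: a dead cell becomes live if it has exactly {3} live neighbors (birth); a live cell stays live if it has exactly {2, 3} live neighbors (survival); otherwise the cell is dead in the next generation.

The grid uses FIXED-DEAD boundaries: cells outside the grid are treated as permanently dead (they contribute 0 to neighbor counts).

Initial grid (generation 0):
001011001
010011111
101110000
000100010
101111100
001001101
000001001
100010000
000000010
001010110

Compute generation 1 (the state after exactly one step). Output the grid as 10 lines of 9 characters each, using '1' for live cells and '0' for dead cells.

Answer: 000110001
010000111
011000001
000000100
011000000
011000000
000011110
000000000
000101110
000000110

Derivation:
Simulating step by step:
Generation 0 (given above): 35 live cells
Generation 1: 25 live cells
(generation 1 grid is the final answer)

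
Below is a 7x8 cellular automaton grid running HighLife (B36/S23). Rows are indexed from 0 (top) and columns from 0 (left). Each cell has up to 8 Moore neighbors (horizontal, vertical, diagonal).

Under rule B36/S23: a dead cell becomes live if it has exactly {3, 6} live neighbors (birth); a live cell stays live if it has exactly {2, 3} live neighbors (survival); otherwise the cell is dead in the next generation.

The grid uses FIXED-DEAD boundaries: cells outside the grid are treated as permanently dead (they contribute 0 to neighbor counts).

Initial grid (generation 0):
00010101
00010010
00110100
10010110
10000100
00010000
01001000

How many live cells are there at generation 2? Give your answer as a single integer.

Simulating step by step:
Generation 0 (given above): 17 live cells
Generation 1: 16 live cells
00001010
00010110
00110100
01110110
00000110
00001000
00000000
Generation 2: 13 live cells
00001010
00110010
01001000
01010000
00110010
00000100
00000000
Population at generation 2: 13

Answer: 13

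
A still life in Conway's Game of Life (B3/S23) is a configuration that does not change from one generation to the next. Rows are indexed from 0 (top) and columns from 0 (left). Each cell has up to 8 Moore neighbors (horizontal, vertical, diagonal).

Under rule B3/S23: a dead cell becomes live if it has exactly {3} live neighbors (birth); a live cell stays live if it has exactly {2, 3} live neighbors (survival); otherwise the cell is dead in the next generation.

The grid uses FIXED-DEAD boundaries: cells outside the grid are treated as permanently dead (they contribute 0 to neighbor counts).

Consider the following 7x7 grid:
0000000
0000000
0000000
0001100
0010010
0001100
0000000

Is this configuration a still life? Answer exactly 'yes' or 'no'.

Compute generation 1 and compare to generation 0 (given above):
Generation 1:
0000000
0000000
0000000
0001100
0010010
0001100
0000000
The grids are IDENTICAL -> still life.

Answer: yes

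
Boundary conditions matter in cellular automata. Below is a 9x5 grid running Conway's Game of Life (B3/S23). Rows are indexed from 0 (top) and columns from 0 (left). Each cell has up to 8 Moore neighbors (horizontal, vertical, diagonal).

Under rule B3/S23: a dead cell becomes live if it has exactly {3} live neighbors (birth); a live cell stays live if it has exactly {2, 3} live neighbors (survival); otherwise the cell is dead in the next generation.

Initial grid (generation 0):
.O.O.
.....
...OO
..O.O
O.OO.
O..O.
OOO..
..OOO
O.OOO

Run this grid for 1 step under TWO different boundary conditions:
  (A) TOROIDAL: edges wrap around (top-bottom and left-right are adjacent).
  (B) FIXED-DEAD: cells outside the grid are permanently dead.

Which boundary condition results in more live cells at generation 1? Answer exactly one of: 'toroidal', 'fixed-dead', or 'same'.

Under TOROIDAL boundary, generation 1:
OO.O.
..OOO
...OO
OOO..
O.O..
O..O.
O....
.....
O....
Population = 17

Under FIXED-DEAD boundary, generation 1:
.....
..OOO
...OO
.OO.O
..O.O
O..O.
O...O
O...O
.OO.O
Population = 19

Comparison: toroidal=17, fixed-dead=19 -> fixed-dead

Answer: fixed-dead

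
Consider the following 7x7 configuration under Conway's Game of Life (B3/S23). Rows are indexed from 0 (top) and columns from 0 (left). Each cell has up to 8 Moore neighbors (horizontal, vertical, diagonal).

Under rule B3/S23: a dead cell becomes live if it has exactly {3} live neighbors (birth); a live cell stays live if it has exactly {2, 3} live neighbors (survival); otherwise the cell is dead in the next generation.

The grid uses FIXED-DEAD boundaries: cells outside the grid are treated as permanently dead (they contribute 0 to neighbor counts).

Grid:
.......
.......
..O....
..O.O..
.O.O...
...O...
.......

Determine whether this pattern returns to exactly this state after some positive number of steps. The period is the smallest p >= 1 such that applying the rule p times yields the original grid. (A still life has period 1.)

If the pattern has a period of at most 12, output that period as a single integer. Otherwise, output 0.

Answer: 2

Derivation:
Simulating and comparing each generation to the original:
Gen 0 (original, given above): 6 live cells
Gen 1: 6 live cells, differs from original
Gen 2: 6 live cells, MATCHES original -> period = 2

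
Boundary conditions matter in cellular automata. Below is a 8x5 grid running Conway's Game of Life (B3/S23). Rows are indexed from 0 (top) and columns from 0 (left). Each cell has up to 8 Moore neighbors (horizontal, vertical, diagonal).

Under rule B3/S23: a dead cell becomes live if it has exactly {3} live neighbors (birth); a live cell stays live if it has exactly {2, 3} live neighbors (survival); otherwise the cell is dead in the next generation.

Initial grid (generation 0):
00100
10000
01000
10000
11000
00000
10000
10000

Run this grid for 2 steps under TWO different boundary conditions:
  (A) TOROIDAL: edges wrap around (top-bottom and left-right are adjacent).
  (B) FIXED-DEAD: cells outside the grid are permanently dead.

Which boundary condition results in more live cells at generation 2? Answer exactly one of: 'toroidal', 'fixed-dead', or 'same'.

Answer: toroidal

Derivation:
Under TOROIDAL boundary, generation 2:
11100
01100
11000
00001
00001
11000
11000
00000
Population = 13

Under FIXED-DEAD boundary, generation 2:
00000
11000
11000
00000
00000
11000
00000
00000
Population = 6

Comparison: toroidal=13, fixed-dead=6 -> toroidal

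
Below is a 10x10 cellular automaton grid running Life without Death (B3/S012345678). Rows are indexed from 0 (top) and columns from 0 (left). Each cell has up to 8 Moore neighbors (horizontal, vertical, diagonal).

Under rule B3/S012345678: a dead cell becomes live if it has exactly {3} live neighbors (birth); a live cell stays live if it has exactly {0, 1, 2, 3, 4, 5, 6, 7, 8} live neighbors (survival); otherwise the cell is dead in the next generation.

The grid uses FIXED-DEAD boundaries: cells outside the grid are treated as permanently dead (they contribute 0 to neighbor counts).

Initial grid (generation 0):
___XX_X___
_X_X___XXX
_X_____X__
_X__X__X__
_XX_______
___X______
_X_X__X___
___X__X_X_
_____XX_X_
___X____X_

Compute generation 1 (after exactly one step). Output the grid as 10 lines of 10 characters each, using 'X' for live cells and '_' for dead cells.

Answer: __XXX_XXX_
_X_XX_XXXX
XX____XX__
XX__X__X__
_XXX______
_X_X______
_X_XX_XX__
__XXX_X_X_
____XXX_XX
___X___XX_

Derivation:
Simulating step by step:
Generation 0 (given above): 27 live cells
Generation 1: 44 live cells
(generation 1 grid is the final answer)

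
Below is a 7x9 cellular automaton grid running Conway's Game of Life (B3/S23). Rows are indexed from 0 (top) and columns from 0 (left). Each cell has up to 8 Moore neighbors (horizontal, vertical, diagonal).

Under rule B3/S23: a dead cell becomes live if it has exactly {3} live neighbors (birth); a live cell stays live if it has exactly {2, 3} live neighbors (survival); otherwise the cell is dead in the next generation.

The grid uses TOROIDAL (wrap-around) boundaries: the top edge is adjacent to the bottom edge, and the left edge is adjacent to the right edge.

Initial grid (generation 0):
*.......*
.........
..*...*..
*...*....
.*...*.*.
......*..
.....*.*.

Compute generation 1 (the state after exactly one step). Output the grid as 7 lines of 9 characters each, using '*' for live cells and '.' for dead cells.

Simulating step by step:
Generation 0 (given above): 12 live cells
Generation 1: 11 live cells
(generation 1 grid is the final answer)

Answer: ........*
.........
.........
.*...**..
.....**..
.....*.*.
......***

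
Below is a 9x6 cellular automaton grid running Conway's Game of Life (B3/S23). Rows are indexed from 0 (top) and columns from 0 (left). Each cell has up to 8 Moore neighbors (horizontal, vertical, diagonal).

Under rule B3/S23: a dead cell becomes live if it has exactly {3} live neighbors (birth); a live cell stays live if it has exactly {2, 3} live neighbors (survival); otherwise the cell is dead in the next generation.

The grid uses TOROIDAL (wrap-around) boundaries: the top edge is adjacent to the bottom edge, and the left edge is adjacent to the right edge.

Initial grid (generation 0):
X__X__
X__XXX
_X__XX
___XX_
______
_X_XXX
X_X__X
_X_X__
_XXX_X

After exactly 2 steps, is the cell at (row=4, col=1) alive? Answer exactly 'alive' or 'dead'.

Simulating step by step:
Generation 0 (given above): 24 live cells
Generation 1: 19 live cells
______
_XXX__
__X___
___XXX
__X__X
_XXXXX
_____X
___X_X
_X_X__
Generation 2: 20 live cells
_X_X__
_XXX__
_X____
__XXXX
_X____
_XXX_X
_____X
X_X___
__X_X_

Cell (4,1) at generation 2: 1 -> alive

Answer: alive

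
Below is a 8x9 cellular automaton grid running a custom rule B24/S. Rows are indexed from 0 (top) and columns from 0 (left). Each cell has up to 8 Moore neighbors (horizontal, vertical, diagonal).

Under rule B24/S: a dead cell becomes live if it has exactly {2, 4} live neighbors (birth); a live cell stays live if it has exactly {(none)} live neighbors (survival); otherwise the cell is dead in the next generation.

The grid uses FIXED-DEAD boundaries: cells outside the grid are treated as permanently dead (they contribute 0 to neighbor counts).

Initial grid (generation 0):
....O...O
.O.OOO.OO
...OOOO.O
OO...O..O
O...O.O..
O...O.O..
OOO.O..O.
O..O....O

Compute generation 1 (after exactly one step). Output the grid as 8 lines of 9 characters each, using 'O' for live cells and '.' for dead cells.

Simulating step by step:
Generation 0 (given above): 31 live cells
Generation 1: 17 live cells
(generation 1 grid is the final answer)

Answer: ..O...O..
......O..
..O......
..O...OO.
.O.O.....
..OO.....
...O..O.O
.O..O..O.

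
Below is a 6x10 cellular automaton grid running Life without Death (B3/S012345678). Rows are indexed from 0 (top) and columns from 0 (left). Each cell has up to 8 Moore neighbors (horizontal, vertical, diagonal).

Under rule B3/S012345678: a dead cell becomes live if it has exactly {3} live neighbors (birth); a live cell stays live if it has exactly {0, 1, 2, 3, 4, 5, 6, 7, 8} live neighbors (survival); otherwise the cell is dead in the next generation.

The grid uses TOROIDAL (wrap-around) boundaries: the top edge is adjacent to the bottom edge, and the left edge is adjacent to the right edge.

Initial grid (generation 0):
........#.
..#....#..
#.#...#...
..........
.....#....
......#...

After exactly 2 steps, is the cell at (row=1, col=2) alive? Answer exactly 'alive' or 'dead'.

Simulating step by step:
Generation 0 (given above): 8 live cells
Generation 1: 11 live cells
.......##.
.##....#..
###...#...
..........
.....#....
......#...
Generation 2: 17 live cells
......###.
###...###.
###...#...
.#........
.....#....
......##..

Cell (1,2) at generation 2: 1 -> alive

Answer: alive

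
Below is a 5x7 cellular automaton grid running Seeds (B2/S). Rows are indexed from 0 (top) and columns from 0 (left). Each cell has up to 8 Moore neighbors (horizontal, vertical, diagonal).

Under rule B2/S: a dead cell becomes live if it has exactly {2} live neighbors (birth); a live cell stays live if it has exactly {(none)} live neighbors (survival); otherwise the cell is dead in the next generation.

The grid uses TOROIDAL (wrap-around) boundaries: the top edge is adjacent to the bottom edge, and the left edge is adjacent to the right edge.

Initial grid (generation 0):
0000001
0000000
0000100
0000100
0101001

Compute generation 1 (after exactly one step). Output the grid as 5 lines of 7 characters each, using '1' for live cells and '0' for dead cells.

Simulating step by step:
Generation 0 (given above): 6 live cells
Generation 1: 9 live cells
(generation 1 grid is the final answer)

Answer: 0010010
0000010
0001010
1010000
0010100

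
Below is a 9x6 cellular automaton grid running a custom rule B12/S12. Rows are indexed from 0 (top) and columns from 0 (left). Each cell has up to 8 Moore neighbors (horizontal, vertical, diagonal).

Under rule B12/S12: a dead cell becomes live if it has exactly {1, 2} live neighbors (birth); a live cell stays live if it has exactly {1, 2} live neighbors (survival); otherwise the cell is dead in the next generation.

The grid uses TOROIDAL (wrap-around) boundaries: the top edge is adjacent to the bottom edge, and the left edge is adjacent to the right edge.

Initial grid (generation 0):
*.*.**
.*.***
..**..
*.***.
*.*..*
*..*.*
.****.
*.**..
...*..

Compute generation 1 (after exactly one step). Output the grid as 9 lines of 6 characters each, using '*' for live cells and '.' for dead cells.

Answer: ......
......
......
*.....
......
......
......
*....*
......

Derivation:
Simulating step by step:
Generation 0 (given above): 28 live cells
Generation 1: 3 live cells
(generation 1 grid is the final answer)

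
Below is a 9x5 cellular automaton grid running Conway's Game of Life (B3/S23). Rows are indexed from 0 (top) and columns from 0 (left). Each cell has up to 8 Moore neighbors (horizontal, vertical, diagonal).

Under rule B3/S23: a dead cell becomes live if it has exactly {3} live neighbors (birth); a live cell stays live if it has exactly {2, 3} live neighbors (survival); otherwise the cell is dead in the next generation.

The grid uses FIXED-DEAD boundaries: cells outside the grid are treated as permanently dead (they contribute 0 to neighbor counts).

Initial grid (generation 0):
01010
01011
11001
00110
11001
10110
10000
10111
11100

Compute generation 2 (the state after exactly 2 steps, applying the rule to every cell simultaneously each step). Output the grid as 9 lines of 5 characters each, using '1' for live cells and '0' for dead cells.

Simulating step by step:
Generation 0 (given above): 24 live cells
Generation 1: 23 live cells
00011
01011
11001
00111
10001
10110
10001
10110
10100
Generation 2: 21 live cells
(generation 2 grid is the final answer)

Answer: 00111
11000
11000
10101
00001
10011
10001
10110
00110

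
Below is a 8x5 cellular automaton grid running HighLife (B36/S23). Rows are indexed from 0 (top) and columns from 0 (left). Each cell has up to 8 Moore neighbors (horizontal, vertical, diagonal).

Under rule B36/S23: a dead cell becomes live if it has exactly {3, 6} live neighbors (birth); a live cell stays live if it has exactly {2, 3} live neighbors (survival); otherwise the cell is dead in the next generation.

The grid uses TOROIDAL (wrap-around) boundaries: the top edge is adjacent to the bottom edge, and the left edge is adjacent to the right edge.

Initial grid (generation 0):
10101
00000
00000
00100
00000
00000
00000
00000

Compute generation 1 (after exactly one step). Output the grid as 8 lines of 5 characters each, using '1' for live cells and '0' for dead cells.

Simulating step by step:
Generation 0 (given above): 4 live cells
Generation 1: 0 live cells
(generation 1 grid is the final answer)

Answer: 00000
00000
00000
00000
00000
00000
00000
00000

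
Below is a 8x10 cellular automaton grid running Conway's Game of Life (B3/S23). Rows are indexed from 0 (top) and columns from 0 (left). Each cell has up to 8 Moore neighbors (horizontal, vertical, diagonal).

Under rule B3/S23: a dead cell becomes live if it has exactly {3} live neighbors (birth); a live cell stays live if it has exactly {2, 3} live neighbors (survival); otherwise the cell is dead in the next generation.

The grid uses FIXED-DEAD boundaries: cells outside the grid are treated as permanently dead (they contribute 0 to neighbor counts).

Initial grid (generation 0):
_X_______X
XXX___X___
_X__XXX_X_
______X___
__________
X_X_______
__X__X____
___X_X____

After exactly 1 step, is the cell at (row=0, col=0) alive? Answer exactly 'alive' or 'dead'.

Answer: alive

Derivation:
Simulating step by step:
Generation 0 (given above): 18 live cells
Generation 1: 19 live cells
XXX_______
X_X___XX__
XXX___X___
______XX__
__________
_X________
_XXXX_____
____X_____

Cell (0,0) at generation 1: 1 -> alive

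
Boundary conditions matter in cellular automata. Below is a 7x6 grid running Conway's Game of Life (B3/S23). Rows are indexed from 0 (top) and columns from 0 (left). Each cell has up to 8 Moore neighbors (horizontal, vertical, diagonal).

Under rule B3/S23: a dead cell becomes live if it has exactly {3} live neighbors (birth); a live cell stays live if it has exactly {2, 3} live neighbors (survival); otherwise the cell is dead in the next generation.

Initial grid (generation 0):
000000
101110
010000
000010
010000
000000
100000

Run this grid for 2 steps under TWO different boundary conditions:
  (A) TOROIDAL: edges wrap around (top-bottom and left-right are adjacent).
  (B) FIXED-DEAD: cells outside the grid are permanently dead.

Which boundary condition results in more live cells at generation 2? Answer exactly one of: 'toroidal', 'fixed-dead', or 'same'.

Under TOROIDAL boundary, generation 2:
110110
000001
110010
000000
000000
000000
000000
Population = 8

Under FIXED-DEAD boundary, generation 2:
000100
010010
010000
000000
000000
000000
000000
Population = 4

Comparison: toroidal=8, fixed-dead=4 -> toroidal

Answer: toroidal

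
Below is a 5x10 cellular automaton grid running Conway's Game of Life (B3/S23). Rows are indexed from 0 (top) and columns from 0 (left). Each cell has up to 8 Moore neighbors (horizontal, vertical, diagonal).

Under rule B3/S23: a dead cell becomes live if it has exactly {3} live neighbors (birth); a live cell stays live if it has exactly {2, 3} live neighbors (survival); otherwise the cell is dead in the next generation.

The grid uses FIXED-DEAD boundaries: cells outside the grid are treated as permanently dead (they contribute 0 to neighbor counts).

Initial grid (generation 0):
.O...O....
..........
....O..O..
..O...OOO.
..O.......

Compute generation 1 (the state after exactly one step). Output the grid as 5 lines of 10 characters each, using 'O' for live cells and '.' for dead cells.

Simulating step by step:
Generation 0 (given above): 9 live cells
Generation 1: 8 live cells
(generation 1 grid is the final answer)

Answer: ..........
..........
......OOO.
...O..OOO.
.......O..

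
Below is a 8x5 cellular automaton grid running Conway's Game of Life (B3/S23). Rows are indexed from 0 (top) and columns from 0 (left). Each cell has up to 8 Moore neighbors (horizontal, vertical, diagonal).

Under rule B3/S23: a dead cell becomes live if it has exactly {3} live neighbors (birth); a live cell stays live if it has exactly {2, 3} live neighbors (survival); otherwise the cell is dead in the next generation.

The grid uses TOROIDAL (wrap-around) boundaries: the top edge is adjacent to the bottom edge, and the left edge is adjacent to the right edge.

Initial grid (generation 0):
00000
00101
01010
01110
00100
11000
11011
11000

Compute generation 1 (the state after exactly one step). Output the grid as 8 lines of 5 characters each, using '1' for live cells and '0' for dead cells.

Answer: 11000
00110
11001
01010
10010
00010
00000
01100

Derivation:
Simulating step by step:
Generation 0 (given above): 16 live cells
Generation 1: 14 live cells
(generation 1 grid is the final answer)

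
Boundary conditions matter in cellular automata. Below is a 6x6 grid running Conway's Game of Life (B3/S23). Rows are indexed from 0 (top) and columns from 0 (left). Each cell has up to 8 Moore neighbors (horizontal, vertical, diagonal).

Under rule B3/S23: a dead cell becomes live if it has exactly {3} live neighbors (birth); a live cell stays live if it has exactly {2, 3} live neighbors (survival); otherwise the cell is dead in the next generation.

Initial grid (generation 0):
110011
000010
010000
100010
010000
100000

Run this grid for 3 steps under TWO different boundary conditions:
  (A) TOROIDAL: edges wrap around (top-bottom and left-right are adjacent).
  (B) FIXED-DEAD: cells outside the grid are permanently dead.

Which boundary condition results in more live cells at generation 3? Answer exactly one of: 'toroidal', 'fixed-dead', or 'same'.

Answer: toroidal

Derivation:
Under TOROIDAL boundary, generation 3:
110001
011010
011000
011000
100000
010001
Population = 13

Under FIXED-DEAD boundary, generation 3:
000011
000011
000000
110000
110000
000000
Population = 8

Comparison: toroidal=13, fixed-dead=8 -> toroidal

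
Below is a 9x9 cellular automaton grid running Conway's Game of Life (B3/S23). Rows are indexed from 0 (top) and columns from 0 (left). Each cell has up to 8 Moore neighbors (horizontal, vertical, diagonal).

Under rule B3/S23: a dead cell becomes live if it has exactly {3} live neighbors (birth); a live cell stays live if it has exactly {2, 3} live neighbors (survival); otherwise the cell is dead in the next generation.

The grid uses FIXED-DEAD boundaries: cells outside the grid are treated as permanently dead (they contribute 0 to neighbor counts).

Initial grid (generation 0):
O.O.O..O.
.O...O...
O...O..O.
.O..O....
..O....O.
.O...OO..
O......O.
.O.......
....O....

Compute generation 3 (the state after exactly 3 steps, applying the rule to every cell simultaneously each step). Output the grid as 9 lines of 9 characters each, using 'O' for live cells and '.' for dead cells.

Answer: .OOOOO...
.OOOO.O..
.....OOO.
.........
.....O.O.
.....O..O
......OO.
.........
.........

Derivation:
Simulating step by step:
Generation 0 (given above): 20 live cells
Generation 1: 23 live cells
.O.......
OO.OOOO..
OO..OO...
.O.O.....
.OO..OO..
.O....OO.
OO....O..
.........
.........
Generation 2: 20 live cells
OOO.OO...
...O..O..
......O..
...O..O..
OO...OOO.
.......O.
OO....OO.
.........
.........
Generation 3: 19 live cells
(generation 3 grid is the final answer)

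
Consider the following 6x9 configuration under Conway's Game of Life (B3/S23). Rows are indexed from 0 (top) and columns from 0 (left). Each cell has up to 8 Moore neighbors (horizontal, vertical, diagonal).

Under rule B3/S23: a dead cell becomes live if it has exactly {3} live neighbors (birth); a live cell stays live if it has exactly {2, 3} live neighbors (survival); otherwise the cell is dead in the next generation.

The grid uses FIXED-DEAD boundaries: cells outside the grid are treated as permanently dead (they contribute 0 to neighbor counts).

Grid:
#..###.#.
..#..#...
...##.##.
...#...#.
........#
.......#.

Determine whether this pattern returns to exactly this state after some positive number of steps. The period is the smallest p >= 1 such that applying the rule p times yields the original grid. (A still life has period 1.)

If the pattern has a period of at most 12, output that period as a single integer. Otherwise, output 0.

Simulating and comparing each generation to the original:
Gen 0 (original, given above): 15 live cells
Gen 1: 19 live cells, differs from original
Gen 2: 10 live cells, differs from original
Gen 3: 11 live cells, differs from original
Gen 4: 10 live cells, differs from original
Gen 5: 9 live cells, differs from original
Gen 6: 12 live cells, differs from original
Gen 7: 9 live cells, differs from original
Gen 8: 7 live cells, differs from original
Gen 9: 5 live cells, differs from original
Gen 10: 4 live cells, differs from original
Gen 11: 0 live cells, differs from original
Gen 12: 0 live cells, differs from original
No period found within 12 steps.

Answer: 0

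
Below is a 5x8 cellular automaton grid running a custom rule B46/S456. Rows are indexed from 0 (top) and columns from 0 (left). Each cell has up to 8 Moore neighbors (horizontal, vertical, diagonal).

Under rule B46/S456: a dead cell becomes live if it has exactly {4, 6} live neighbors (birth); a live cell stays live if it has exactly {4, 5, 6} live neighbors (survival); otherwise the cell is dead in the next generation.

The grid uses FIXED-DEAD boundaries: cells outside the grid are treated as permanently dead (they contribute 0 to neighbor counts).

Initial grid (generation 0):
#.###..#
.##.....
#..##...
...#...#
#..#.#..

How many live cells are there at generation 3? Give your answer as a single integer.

Simulating step by step:
Generation 0 (given above): 15 live cells
Generation 1: 6 live cells
.#......
.####...
..#.....
........
........
Generation 2: 3 live cells
..#.....
..#.....
...#....
........
........
Generation 3: 0 live cells
........
........
........
........
........
Population at generation 3: 0

Answer: 0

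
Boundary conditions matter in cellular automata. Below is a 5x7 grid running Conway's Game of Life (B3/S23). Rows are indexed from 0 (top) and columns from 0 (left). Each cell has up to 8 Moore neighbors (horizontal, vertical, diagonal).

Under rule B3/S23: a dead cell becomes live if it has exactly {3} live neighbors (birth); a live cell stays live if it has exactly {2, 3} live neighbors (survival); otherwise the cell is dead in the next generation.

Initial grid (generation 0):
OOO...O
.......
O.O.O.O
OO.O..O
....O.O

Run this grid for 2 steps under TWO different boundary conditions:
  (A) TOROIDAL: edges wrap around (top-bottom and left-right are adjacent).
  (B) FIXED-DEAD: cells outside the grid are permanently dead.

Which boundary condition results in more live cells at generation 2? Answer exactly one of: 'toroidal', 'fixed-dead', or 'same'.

Under TOROIDAL boundary, generation 2:
OO.O.OO
...O...
.....OO
.O...O.
...O.OO
Population = 13

Under FIXED-DEAD boundary, generation 2:
.OO....
O..O...
O....OO
O.....O
.OOOOO.
Population = 14

Comparison: toroidal=13, fixed-dead=14 -> fixed-dead

Answer: fixed-dead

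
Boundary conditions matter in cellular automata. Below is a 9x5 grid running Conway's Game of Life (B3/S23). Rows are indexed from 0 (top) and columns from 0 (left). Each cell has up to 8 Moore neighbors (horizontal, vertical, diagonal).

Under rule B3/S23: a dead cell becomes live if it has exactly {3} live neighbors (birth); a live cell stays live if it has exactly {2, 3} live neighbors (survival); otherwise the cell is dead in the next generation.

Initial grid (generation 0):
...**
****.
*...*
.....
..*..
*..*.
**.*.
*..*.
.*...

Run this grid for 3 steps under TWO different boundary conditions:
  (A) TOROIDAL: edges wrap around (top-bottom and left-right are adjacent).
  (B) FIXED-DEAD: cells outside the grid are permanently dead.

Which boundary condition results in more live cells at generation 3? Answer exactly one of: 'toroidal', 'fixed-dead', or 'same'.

Answer: toroidal

Derivation:
Under TOROIDAL boundary, generation 3:
...**
.**..
***..
*.*..
*****
*.*..
...*.
...*.
..**.
Population = 20

Under FIXED-DEAD boundary, generation 3:
**...
*...*
.*.*.
.....
.***.
*...*
....*
*..*.
.....
Population = 14

Comparison: toroidal=20, fixed-dead=14 -> toroidal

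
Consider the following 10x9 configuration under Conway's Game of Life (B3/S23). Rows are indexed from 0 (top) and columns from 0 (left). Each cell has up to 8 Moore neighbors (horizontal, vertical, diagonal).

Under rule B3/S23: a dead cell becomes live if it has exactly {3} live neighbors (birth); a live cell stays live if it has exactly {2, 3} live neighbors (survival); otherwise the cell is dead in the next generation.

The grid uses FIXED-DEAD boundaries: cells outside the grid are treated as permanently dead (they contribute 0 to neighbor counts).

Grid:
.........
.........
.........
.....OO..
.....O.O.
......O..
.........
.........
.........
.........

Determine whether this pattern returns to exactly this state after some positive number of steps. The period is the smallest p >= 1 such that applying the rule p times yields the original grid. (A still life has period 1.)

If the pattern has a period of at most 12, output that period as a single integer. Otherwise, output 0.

Answer: 1

Derivation:
Simulating and comparing each generation to the original:
Gen 0 (original, given above): 5 live cells
Gen 1: 5 live cells, MATCHES original -> period = 1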